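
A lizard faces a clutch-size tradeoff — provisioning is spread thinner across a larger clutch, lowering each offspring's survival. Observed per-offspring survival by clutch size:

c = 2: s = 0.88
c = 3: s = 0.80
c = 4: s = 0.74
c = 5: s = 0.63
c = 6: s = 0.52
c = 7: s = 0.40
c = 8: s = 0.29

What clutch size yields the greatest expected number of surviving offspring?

5

Expected surviving offspring = c × s(c):
  c=2: 2 × 0.88 = 1.760
  c=3: 3 × 0.80 = 2.400
  c=4: 4 × 0.74 = 2.960
  c=5: 5 × 0.63 = 3.150
  c=6: 6 × 0.52 = 3.120
  c=7: 7 × 0.40 = 2.800
  c=8: 8 × 0.29 = 2.320
Maximum at c = 5 (3.150 surviving offspring).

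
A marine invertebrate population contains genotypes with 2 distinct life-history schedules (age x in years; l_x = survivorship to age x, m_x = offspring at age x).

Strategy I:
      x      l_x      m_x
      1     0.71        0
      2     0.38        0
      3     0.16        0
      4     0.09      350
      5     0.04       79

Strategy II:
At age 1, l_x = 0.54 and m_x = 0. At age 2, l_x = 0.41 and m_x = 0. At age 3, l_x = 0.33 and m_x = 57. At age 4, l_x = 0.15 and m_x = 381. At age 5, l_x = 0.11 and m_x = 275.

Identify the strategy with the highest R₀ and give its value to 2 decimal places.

106.21

Strategy I: R₀ = 0.71×0 + 0.38×0 + 0.16×0 + 0.09×350 + 0.04×79 = 34.6600
Strategy II: R₀ = 0.54×0 + 0.41×0 + 0.33×57 + 0.15×381 + 0.11×275 = 106.2100
Highest R₀: strategy II with 106.2100.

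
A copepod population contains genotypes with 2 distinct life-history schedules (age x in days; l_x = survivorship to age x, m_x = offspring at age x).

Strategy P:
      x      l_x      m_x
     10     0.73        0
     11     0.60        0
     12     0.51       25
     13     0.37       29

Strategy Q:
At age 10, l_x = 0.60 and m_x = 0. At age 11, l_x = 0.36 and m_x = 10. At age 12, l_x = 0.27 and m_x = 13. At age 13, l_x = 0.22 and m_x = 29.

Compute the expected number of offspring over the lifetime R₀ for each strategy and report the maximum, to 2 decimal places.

23.48

Strategy P: R₀ = 0.73×0 + 0.60×0 + 0.51×25 + 0.37×29 = 23.4800
Strategy Q: R₀ = 0.60×0 + 0.36×10 + 0.27×13 + 0.22×29 = 13.4900
Highest R₀: strategy P with 23.4800.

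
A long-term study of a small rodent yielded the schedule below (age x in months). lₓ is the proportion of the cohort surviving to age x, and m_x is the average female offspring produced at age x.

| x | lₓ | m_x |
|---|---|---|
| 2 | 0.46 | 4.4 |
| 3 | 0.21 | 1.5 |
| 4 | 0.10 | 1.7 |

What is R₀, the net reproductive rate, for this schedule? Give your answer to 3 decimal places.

R₀ = Σ lₓ m_x:
  age 2: 0.46 × 4.4 = 2.0240
  age 3: 0.21 × 1.5 = 0.3150
  age 4: 0.10 × 1.7 = 0.1700
R₀ = 2.0240 + 0.3150 + 0.1700 = 2.5090

2.509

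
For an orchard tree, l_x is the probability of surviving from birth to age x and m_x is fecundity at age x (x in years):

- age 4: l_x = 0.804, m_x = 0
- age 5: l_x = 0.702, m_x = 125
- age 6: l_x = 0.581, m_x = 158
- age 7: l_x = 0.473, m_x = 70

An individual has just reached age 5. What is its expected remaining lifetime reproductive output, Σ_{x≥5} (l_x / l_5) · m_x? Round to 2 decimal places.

l_5 = 0.702. Conditional survival from age 5 to x is l_x / l_5.
  x=5: (0.702/0.702) × 125 = 125.0000
  x=6: (0.581/0.702) × 158 = 130.7664
  x=7: (0.473/0.702) × 70 = 47.1652
Sum = 125.0000 + 130.7664 + 47.1652 = 302.9316

302.93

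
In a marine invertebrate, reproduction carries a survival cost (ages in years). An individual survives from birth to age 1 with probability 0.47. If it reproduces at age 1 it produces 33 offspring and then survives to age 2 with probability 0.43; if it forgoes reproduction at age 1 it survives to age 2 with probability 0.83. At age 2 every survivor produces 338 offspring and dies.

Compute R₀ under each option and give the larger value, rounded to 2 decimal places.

131.85

breed at age 1: R₀ = 0.47 × (33 + 0.43 × 338) = 0.47 × 178.3400 = 83.8198
delay to age 2: R₀ = 0.47 × (0.83 × 338) = 0.47 × 280.5400 = 131.8538
Higher: delay to age 2 (131.8538).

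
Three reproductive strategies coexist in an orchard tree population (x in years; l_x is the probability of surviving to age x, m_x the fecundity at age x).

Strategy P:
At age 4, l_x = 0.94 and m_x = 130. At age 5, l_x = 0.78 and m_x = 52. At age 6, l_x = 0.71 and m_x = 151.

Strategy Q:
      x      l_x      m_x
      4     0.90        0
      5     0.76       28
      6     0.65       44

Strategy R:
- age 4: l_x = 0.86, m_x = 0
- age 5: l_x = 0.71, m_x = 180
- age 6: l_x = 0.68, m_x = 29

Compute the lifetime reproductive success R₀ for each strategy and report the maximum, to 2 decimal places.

Strategy P: R₀ = 0.94×130 + 0.78×52 + 0.71×151 = 269.9700
Strategy Q: R₀ = 0.90×0 + 0.76×28 + 0.65×44 = 49.8800
Strategy R: R₀ = 0.86×0 + 0.71×180 + 0.68×29 = 147.5200
Highest R₀: strategy P with 269.9700.

269.97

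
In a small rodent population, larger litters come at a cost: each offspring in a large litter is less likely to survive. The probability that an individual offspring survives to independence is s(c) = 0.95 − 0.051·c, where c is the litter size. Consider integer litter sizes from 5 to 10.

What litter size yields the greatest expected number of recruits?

Expected recruits = c × s(c):
  c=5: 5 × 0.695 = 3.475
  c=6: 6 × 0.644 = 3.864
  c=7: 7 × 0.593 = 4.151
  c=8: 8 × 0.542 = 4.336
  c=9: 9 × 0.491 = 4.419
  c=10: 10 × 0.440 = 4.400
Maximum at c = 9 (4.419 recruits).

9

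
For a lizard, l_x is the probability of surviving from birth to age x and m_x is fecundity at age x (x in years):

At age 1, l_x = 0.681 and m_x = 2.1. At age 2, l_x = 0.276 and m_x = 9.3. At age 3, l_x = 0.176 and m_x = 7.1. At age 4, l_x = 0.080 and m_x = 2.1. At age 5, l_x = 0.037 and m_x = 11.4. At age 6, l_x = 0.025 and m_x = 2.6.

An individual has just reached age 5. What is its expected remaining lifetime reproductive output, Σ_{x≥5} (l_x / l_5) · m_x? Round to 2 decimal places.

l_5 = 0.037. Conditional survival from age 5 to x is l_x / l_5.
  x=5: (0.037/0.037) × 11.4 = 11.4000
  x=6: (0.025/0.037) × 2.6 = 1.7568
Sum = 11.4000 + 1.7568 = 13.1568

13.16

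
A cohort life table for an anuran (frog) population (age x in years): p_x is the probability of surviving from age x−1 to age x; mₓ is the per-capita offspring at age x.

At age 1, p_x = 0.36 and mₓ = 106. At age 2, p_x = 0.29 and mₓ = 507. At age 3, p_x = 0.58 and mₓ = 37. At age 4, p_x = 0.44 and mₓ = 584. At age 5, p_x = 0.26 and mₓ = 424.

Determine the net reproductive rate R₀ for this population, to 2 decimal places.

111.83

Survivorship from birth: l_x = p_1·p_2·…·p_x.
  l_1 = 0.36000
  l_2 = 0.10440
  l_3 = 0.06055
  l_4 = 0.02664
  l_5 = 0.00693
R₀ = Σ l_x mₓ:
  age 1: 0.36000 × 106 = 38.1600
  age 2: 0.10440 × 507 = 52.9308
  age 3: 0.06055 × 37 = 2.2403
  age 4: 0.02664 × 584 = 15.5578
  age 5: 0.00693 × 424 = 2.9383
R₀ = 38.1600 + 52.9308 + 2.2403 + 15.5578 + 2.9383 = 111.8272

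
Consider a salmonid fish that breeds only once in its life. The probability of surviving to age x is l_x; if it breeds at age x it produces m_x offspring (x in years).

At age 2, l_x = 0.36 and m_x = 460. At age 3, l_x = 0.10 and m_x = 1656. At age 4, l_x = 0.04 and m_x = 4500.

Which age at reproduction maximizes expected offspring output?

4

Expected offspring if breeding at age x = l_x × m_x:
  age 2: 0.36 × 460 = 165.600
  age 3: 0.10 × 1656 = 165.600
  age 4: 0.04 × 4500 = 180.000
Maximum at age 4 (180.000).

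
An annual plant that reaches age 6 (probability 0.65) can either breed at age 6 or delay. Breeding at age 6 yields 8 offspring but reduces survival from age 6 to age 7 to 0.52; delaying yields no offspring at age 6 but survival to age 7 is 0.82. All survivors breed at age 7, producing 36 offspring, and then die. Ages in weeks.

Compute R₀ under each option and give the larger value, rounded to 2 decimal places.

19.19

breed at age 6: R₀ = 0.65 × (8 + 0.52 × 36) = 0.65 × 26.7200 = 17.3680
delay to age 7: R₀ = 0.65 × (0.82 × 36) = 0.65 × 29.5200 = 19.1880
Higher: delay to age 7 (19.1880).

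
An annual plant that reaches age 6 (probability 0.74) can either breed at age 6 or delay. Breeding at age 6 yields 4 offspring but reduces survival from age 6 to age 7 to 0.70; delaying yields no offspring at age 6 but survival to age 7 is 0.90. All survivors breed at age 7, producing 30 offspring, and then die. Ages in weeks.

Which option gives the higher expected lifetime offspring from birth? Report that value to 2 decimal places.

19.98

breed at age 6: R₀ = 0.74 × (4 + 0.70 × 30) = 0.74 × 25.0000 = 18.5000
delay to age 7: R₀ = 0.74 × (0.90 × 30) = 0.74 × 27.0000 = 19.9800
Higher: delay to age 7 (19.9800).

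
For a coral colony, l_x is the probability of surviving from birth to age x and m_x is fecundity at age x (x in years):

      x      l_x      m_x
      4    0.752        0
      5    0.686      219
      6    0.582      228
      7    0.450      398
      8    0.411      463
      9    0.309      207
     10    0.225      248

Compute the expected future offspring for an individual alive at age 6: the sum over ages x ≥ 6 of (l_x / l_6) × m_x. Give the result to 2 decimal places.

1068.47

l_6 = 0.582. Conditional survival from age 6 to x is l_x / l_6.
  x=6: (0.582/0.582) × 228 = 228.0000
  x=7: (0.450/0.582) × 398 = 307.7320
  x=8: (0.411/0.582) × 463 = 326.9639
  x=9: (0.309/0.582) × 207 = 109.9021
  x=10: (0.225/0.582) × 248 = 95.8763
Sum = 228.0000 + 307.7320 + 326.9639 + 109.9021 + 95.8763 = 1068.4742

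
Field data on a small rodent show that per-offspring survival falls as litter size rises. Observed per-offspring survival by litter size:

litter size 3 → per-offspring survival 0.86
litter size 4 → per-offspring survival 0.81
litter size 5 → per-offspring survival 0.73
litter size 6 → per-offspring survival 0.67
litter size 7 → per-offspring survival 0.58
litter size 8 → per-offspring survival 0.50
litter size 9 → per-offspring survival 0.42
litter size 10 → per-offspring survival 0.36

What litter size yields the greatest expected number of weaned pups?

7

Expected weaned pups = c × s(c):
  c=3: 3 × 0.86 = 2.580
  c=4: 4 × 0.81 = 3.240
  c=5: 5 × 0.73 = 3.650
  c=6: 6 × 0.67 = 4.020
  c=7: 7 × 0.58 = 4.060
  c=8: 8 × 0.50 = 4.000
  c=9: 9 × 0.42 = 3.780
  c=10: 10 × 0.36 = 3.600
Maximum at c = 7 (4.060 weaned pups).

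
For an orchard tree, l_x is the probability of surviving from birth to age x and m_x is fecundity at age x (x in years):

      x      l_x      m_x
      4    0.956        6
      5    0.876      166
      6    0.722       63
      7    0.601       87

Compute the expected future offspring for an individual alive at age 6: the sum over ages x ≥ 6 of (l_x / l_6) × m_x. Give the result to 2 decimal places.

l_6 = 0.722. Conditional survival from age 6 to x is l_x / l_6.
  x=6: (0.722/0.722) × 63 = 63.0000
  x=7: (0.601/0.722) × 87 = 72.4197
Sum = 63.0000 + 72.4197 = 135.4197

135.42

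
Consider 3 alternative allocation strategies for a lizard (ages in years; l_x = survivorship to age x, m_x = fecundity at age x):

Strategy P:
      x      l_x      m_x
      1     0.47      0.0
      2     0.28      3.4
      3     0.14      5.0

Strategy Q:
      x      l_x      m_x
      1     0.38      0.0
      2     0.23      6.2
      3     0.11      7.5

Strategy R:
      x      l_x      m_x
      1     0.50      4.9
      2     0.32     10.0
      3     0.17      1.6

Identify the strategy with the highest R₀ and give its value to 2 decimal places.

5.92

Strategy P: R₀ = 0.47×0.0 + 0.28×3.4 + 0.14×5.0 = 1.6520
Strategy Q: R₀ = 0.38×0.0 + 0.23×6.2 + 0.11×7.5 = 2.2510
Strategy R: R₀ = 0.50×4.9 + 0.32×10.0 + 0.17×1.6 = 5.9220
Highest R₀: strategy R with 5.9220.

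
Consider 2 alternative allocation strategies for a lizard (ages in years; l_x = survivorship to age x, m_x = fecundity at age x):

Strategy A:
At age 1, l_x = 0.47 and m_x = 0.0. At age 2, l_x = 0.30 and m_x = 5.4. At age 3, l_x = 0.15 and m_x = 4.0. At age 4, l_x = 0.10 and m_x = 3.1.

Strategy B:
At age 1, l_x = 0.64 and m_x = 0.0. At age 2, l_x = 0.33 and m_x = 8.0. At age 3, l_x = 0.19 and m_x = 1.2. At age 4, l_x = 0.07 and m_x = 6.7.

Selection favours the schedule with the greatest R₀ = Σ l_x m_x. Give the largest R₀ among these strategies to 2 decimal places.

Strategy A: R₀ = 0.47×0.0 + 0.30×5.4 + 0.15×4.0 + 0.10×3.1 = 2.5300
Strategy B: R₀ = 0.64×0.0 + 0.33×8.0 + 0.19×1.2 + 0.07×6.7 = 3.3370
Highest R₀: strategy B with 3.3370.

3.34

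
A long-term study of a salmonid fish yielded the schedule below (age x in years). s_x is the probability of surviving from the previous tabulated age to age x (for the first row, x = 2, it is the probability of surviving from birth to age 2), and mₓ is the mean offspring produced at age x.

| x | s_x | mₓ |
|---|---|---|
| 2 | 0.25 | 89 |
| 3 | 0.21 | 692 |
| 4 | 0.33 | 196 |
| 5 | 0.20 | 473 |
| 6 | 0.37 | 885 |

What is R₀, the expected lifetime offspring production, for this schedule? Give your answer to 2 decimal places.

64.75

Survivorship from birth: l_x = s_2·s_3·…·s_x.
  l_2 = 0.25000
  l_3 = 0.05250
  l_4 = 0.01733
  l_5 = 0.00347
  l_6 = 0.00128
R₀ = Σ l_x mₓ:
  age 2: 0.25000 × 89 = 22.2500
  age 3: 0.05250 × 692 = 36.3300
  age 4: 0.01733 × 196 = 3.3967
  age 5: 0.00347 × 473 = 1.6413
  age 6: 0.00128 × 885 = 1.1328
R₀ = 22.2500 + 36.3300 + 3.3967 + 1.6413 + 1.1328 = 64.7508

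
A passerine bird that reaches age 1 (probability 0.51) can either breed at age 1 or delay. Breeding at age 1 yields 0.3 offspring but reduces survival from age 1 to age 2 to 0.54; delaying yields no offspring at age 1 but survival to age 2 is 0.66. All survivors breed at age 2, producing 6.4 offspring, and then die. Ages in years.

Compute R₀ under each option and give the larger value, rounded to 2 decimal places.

2.15

breed at age 1: R₀ = 0.51 × (0.3 + 0.54 × 6.4) = 0.51 × 3.7560 = 1.9156
delay to age 2: R₀ = 0.51 × (0.66 × 6.4) = 0.51 × 4.2240 = 2.1542
Higher: delay to age 2 (2.1542).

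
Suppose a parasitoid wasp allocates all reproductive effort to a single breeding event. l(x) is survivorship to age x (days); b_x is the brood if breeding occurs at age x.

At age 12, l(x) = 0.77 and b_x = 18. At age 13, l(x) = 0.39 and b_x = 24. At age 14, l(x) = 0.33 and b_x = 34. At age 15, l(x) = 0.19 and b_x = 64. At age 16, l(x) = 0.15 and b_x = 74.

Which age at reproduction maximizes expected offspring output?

Expected offspring if breeding at age x = l(x) × b_x:
  age 12: 0.77 × 18 = 13.860
  age 13: 0.39 × 24 = 9.360
  age 14: 0.33 × 34 = 11.220
  age 15: 0.19 × 64 = 12.160
  age 16: 0.15 × 74 = 11.100
Maximum at age 12 (13.860).

12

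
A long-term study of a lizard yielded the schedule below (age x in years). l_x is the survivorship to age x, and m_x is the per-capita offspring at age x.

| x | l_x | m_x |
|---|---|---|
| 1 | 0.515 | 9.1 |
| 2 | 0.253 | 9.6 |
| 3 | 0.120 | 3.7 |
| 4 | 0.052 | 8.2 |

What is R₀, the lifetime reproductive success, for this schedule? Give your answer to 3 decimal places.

R₀ = Σ l_x m_x:
  age 1: 0.515 × 9.1 = 4.6865
  age 2: 0.253 × 9.6 = 2.4288
  age 3: 0.120 × 3.7 = 0.4440
  age 4: 0.052 × 8.2 = 0.4264
R₀ = 4.6865 + 2.4288 + 0.4440 + 0.4264 = 7.9857

7.986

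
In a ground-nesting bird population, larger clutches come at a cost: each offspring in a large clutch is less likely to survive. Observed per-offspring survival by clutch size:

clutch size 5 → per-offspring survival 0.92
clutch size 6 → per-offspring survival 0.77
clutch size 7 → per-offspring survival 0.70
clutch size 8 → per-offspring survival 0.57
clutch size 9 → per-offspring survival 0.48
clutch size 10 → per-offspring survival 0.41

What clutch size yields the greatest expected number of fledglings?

7

Expected fledglings = c × s(c):
  c=5: 5 × 0.92 = 4.600
  c=6: 6 × 0.77 = 4.620
  c=7: 7 × 0.70 = 4.900
  c=8: 8 × 0.57 = 4.560
  c=9: 9 × 0.48 = 4.320
  c=10: 10 × 0.41 = 4.100
Maximum at c = 7 (4.900 fledglings).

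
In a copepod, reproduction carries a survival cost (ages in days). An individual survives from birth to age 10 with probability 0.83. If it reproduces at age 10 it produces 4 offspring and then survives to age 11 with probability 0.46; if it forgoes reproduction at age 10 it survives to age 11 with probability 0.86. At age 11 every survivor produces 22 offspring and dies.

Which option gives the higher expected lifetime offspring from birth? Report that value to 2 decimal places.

15.70

breed at age 10: R₀ = 0.83 × (4 + 0.46 × 22) = 0.83 × 14.1200 = 11.7196
delay to age 11: R₀ = 0.83 × (0.86 × 22) = 0.83 × 18.9200 = 15.7036
Higher: delay to age 11 (15.7036).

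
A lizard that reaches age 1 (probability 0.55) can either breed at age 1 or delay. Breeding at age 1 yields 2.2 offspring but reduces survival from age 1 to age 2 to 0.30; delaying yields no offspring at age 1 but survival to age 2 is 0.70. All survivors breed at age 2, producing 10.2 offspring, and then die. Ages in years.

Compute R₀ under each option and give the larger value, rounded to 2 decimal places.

breed at age 1: R₀ = 0.55 × (2.2 + 0.30 × 10.2) = 0.55 × 5.2600 = 2.8930
delay to age 2: R₀ = 0.55 × (0.70 × 10.2) = 0.55 × 7.1400 = 3.9270
Higher: delay to age 2 (3.9270).

3.93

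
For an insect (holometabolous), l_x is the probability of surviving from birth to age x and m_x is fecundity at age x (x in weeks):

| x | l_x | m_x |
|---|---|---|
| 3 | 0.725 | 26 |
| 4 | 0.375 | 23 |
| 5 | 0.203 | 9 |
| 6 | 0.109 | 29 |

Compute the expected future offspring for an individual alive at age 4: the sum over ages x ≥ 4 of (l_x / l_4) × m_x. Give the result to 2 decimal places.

36.30

l_4 = 0.375. Conditional survival from age 4 to x is l_x / l_4.
  x=4: (0.375/0.375) × 23 = 23.0000
  x=5: (0.203/0.375) × 9 = 4.8720
  x=6: (0.109/0.375) × 29 = 8.4293
Sum = 23.0000 + 4.8720 + 8.4293 = 36.3013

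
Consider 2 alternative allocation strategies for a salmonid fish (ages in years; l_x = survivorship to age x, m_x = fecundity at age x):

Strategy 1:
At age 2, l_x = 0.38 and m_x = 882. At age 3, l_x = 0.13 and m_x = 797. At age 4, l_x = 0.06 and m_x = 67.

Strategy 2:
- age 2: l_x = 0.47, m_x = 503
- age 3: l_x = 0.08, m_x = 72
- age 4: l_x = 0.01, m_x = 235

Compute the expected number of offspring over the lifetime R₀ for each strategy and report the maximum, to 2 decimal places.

Strategy 1: R₀ = 0.38×882 + 0.13×797 + 0.06×67 = 442.7900
Strategy 2: R₀ = 0.47×503 + 0.08×72 + 0.01×235 = 244.5200
Highest R₀: strategy 1 with 442.7900.

442.79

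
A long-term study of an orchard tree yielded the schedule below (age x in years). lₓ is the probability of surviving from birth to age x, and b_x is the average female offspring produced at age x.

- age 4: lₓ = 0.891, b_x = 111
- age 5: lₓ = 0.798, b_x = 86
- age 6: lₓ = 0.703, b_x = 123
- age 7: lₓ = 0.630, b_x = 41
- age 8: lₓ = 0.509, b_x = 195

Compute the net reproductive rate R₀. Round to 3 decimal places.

379.083

R₀ = Σ lₓ b_x:
  age 4: 0.891 × 111 = 98.9010
  age 5: 0.798 × 86 = 68.6280
  age 6: 0.703 × 123 = 86.4690
  age 7: 0.630 × 41 = 25.8300
  age 8: 0.509 × 195 = 99.2550
R₀ = 98.9010 + 68.6280 + 86.4690 + 25.8300 + 99.2550 = 379.0830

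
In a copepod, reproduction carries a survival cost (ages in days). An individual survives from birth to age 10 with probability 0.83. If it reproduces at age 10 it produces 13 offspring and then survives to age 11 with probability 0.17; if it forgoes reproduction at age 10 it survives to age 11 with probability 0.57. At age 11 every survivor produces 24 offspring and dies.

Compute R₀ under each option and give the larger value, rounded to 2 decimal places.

14.18

breed at age 10: R₀ = 0.83 × (13 + 0.17 × 24) = 0.83 × 17.0800 = 14.1764
delay to age 11: R₀ = 0.83 × (0.57 × 24) = 0.83 × 13.6800 = 11.3544
Higher: breed at age 10 (14.1764).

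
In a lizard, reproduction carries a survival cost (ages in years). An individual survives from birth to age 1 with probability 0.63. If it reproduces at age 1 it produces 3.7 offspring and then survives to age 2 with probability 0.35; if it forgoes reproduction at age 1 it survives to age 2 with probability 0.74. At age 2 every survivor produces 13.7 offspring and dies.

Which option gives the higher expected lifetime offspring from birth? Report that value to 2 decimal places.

breed at age 1: R₀ = 0.63 × (3.7 + 0.35 × 13.7) = 0.63 × 8.4950 = 5.3518
delay to age 2: R₀ = 0.63 × (0.74 × 13.7) = 0.63 × 10.1380 = 6.3869
Higher: delay to age 2 (6.3869).

6.39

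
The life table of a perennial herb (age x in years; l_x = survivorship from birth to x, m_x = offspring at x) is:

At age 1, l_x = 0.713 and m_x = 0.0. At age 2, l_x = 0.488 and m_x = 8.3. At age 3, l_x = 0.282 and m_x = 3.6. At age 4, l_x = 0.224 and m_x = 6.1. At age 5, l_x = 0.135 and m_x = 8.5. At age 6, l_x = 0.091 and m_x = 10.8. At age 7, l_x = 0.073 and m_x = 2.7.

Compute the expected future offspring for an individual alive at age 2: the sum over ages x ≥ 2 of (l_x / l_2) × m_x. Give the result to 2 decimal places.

l_2 = 0.488. Conditional survival from age 2 to x is l_x / l_2.
  x=2: (0.488/0.488) × 8.3 = 8.3000
  x=3: (0.282/0.488) × 3.6 = 2.0803
  x=4: (0.224/0.488) × 6.1 = 2.8000
  x=5: (0.135/0.488) × 8.5 = 2.3514
  x=6: (0.091/0.488) × 10.8 = 2.0139
  x=7: (0.073/0.488) × 2.7 = 0.4039
Sum = 8.3000 + 2.0803 + 2.8000 + 2.3514 + 2.0139 + 0.4039 = 17.9496

17.95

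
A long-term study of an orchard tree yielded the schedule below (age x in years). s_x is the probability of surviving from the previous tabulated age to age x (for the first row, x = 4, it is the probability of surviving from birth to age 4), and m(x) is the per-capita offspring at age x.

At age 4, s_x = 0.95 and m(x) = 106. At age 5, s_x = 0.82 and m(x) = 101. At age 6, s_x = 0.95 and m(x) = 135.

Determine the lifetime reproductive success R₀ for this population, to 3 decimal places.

Survivorship from birth: l_x = s_4·s_5·…·s_x.
  l_4 = 0.95000
  l_5 = 0.77900
  l_6 = 0.74005
R₀ = Σ l_x m(x):
  age 4: 0.95000 × 106 = 100.7000
  age 5: 0.77900 × 101 = 78.6790
  age 6: 0.74005 × 135 = 99.9068
R₀ = 100.7000 + 78.6790 + 99.9068 = 279.2858

279.286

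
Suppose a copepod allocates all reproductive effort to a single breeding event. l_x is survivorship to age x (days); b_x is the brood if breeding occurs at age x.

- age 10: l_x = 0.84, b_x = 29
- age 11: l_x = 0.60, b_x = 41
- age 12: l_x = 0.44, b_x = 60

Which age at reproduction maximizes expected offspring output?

Expected offspring if breeding at age x = l_x × b_x:
  age 10: 0.84 × 29 = 24.360
  age 11: 0.60 × 41 = 24.600
  age 12: 0.44 × 60 = 26.400
Maximum at age 12 (26.400).

12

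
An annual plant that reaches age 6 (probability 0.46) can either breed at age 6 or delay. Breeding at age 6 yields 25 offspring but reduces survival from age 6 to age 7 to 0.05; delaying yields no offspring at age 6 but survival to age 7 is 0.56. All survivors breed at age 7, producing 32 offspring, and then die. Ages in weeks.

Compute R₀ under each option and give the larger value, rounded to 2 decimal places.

breed at age 6: R₀ = 0.46 × (25 + 0.05 × 32) = 0.46 × 26.6000 = 12.2360
delay to age 7: R₀ = 0.46 × (0.56 × 32) = 0.46 × 17.9200 = 8.2432
Higher: breed at age 6 (12.2360).

12.24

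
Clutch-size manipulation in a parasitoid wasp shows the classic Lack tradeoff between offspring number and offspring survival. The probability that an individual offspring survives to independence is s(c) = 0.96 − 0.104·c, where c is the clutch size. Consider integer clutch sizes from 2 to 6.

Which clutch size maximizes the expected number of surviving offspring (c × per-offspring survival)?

Expected surviving offspring = c × s(c):
  c=2: 2 × 0.752 = 1.504
  c=3: 3 × 0.648 = 1.944
  c=4: 4 × 0.544 = 2.176
  c=5: 5 × 0.440 = 2.200
  c=6: 6 × 0.336 = 2.016
Maximum at c = 5 (2.200 surviving offspring).

5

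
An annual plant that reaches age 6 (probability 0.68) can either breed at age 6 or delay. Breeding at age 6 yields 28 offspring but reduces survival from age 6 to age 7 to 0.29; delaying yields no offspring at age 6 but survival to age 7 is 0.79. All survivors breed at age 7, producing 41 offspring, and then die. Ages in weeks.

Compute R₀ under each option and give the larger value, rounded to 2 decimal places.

breed at age 6: R₀ = 0.68 × (28 + 0.29 × 41) = 0.68 × 39.8900 = 27.1252
delay to age 7: R₀ = 0.68 × (0.79 × 41) = 0.68 × 32.3900 = 22.0252
Higher: breed at age 6 (27.1252).

27.13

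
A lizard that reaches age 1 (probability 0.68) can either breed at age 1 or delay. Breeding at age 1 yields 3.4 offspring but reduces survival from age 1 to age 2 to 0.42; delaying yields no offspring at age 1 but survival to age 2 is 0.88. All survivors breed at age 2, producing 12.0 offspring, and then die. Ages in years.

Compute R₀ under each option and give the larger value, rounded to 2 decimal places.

7.18

breed at age 1: R₀ = 0.68 × (3.4 + 0.42 × 12.0) = 0.68 × 8.4400 = 5.7392
delay to age 2: R₀ = 0.68 × (0.88 × 12.0) = 0.68 × 10.5600 = 7.1808
Higher: delay to age 2 (7.1808).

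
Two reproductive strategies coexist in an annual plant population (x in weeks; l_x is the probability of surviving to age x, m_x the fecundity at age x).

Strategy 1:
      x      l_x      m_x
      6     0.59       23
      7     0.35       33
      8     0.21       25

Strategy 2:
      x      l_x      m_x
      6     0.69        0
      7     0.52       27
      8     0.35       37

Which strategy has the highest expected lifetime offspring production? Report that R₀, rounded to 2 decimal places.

Strategy 1: R₀ = 0.59×23 + 0.35×33 + 0.21×25 = 30.3700
Strategy 2: R₀ = 0.69×0 + 0.52×27 + 0.35×37 = 26.9900
Highest R₀: strategy 1 with 30.3700.

30.37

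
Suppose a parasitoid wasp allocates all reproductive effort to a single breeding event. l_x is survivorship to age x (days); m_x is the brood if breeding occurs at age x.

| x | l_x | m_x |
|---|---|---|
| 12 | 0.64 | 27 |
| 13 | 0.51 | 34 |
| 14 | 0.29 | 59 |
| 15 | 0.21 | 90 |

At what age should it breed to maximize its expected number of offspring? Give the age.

15

Expected offspring if breeding at age x = l_x × m_x:
  age 12: 0.64 × 27 = 17.280
  age 13: 0.51 × 34 = 17.340
  age 14: 0.29 × 59 = 17.110
  age 15: 0.21 × 90 = 18.900
Maximum at age 15 (18.900).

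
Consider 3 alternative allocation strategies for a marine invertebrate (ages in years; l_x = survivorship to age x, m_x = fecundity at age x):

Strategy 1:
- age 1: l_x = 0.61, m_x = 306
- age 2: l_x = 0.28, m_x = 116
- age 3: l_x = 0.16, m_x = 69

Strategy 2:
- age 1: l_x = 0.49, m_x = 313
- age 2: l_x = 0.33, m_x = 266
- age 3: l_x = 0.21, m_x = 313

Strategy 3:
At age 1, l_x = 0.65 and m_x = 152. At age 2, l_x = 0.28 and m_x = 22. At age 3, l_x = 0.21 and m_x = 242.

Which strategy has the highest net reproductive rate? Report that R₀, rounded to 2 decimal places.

Strategy 1: R₀ = 0.61×306 + 0.28×116 + 0.16×69 = 230.1800
Strategy 2: R₀ = 0.49×313 + 0.33×266 + 0.21×313 = 306.8800
Strategy 3: R₀ = 0.65×152 + 0.28×22 + 0.21×242 = 155.7800
Highest R₀: strategy 2 with 306.8800.

306.88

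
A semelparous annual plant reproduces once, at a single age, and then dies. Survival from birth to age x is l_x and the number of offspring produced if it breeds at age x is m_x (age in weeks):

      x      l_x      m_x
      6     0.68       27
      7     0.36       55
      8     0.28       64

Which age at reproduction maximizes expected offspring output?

Expected offspring if breeding at age x = l_x × m_x:
  age 6: 0.68 × 27 = 18.360
  age 7: 0.36 × 55 = 19.800
  age 8: 0.28 × 64 = 17.920
Maximum at age 7 (19.800).

7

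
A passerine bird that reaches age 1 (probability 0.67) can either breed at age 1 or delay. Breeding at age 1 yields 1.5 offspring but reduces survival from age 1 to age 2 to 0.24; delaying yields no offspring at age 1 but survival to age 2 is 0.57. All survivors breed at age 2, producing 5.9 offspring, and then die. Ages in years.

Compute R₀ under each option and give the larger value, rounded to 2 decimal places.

breed at age 1: R₀ = 0.67 × (1.5 + 0.24 × 5.9) = 0.67 × 2.9160 = 1.9537
delay to age 2: R₀ = 0.67 × (0.57 × 5.9) = 0.67 × 3.3630 = 2.2532
Higher: delay to age 2 (2.2532).

2.25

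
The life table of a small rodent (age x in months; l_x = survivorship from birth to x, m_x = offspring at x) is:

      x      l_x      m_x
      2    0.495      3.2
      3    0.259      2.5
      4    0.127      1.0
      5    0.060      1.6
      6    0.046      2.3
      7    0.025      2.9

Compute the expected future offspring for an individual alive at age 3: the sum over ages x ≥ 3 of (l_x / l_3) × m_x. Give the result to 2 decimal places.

4.05

l_3 = 0.259. Conditional survival from age 3 to x is l_x / l_3.
  x=3: (0.259/0.259) × 2.5 = 2.5000
  x=4: (0.127/0.259) × 1.0 = 0.4903
  x=5: (0.060/0.259) × 1.6 = 0.3707
  x=6: (0.046/0.259) × 2.3 = 0.4085
  x=7: (0.025/0.259) × 2.9 = 0.2799
Sum = 2.5000 + 0.4903 + 0.3707 + 0.4085 + 0.2799 = 4.0494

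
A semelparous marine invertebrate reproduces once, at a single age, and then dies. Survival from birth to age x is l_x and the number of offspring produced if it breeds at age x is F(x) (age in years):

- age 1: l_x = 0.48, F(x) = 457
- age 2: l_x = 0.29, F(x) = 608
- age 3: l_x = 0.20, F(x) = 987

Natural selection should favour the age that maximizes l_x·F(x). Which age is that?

Expected offspring if breeding at age x = l_x × F(x):
  age 1: 0.48 × 457 = 219.360
  age 2: 0.29 × 608 = 176.320
  age 3: 0.20 × 987 = 197.400
Maximum at age 1 (219.360).

1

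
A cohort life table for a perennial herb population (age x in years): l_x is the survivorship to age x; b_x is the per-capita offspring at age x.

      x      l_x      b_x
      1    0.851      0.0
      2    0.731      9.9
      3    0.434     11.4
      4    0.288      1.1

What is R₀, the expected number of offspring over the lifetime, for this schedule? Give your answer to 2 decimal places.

12.50

R₀ = Σ l_x b_x:
  age 1: 0.851 × 0.0 = 0.0000
  age 2: 0.731 × 9.9 = 7.2369
  age 3: 0.434 × 11.4 = 4.9476
  age 4: 0.288 × 1.1 = 0.3168
R₀ = 0.0000 + 7.2369 + 4.9476 + 0.3168 = 12.5013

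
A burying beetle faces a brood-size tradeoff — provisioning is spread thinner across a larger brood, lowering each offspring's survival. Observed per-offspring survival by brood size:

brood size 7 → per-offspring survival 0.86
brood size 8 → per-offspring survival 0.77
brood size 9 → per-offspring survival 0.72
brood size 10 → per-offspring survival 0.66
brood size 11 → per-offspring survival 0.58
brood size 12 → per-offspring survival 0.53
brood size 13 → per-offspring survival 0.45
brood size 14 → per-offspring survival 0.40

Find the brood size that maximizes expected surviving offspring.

10

Expected surviving offspring = c × s(c):
  c=7: 7 × 0.86 = 6.020
  c=8: 8 × 0.77 = 6.160
  c=9: 9 × 0.72 = 6.480
  c=10: 10 × 0.66 = 6.600
  c=11: 11 × 0.58 = 6.380
  c=12: 12 × 0.53 = 6.360
  c=13: 13 × 0.45 = 5.850
  c=14: 14 × 0.40 = 5.600
Maximum at c = 10 (6.600 surviving offspring).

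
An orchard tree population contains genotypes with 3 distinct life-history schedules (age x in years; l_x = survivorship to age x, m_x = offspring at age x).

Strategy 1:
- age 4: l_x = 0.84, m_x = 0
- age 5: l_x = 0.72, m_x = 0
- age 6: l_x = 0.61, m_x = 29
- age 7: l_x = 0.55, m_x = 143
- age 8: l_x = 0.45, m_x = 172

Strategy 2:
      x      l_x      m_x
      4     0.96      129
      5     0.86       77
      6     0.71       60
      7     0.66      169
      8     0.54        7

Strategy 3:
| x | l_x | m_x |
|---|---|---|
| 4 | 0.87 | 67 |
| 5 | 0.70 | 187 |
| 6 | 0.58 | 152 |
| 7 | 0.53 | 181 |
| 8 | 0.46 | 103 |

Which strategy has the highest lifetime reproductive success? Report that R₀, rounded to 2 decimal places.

420.66

Strategy 1: R₀ = 0.84×0 + 0.72×0 + 0.61×29 + 0.55×143 + 0.45×172 = 173.7400
Strategy 2: R₀ = 0.96×129 + 0.86×77 + 0.71×60 + 0.66×169 + 0.54×7 = 347.9800
Strategy 3: R₀ = 0.87×67 + 0.70×187 + 0.58×152 + 0.53×181 + 0.46×103 = 420.6600
Highest R₀: strategy 3 with 420.6600.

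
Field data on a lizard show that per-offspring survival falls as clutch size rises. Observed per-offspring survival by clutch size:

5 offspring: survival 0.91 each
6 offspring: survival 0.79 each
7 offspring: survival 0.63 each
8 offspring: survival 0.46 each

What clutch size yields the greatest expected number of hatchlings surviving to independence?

6

Expected hatchlings surviving to independence = c × s(c):
  c=5: 5 × 0.91 = 4.550
  c=6: 6 × 0.79 = 4.740
  c=7: 7 × 0.63 = 4.410
  c=8: 8 × 0.46 = 3.680
Maximum at c = 6 (4.740 hatchlings surviving to independence).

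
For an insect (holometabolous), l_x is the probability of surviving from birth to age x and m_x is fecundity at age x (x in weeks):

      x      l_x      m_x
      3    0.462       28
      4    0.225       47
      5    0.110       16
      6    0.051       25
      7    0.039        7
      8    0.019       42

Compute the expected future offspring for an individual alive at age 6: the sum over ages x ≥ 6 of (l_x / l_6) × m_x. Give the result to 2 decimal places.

46.00

l_6 = 0.051. Conditional survival from age 6 to x is l_x / l_6.
  x=6: (0.051/0.051) × 25 = 25.0000
  x=7: (0.039/0.051) × 7 = 5.3529
  x=8: (0.019/0.051) × 42 = 15.6471
Sum = 25.0000 + 5.3529 + 15.6471 = 46.0000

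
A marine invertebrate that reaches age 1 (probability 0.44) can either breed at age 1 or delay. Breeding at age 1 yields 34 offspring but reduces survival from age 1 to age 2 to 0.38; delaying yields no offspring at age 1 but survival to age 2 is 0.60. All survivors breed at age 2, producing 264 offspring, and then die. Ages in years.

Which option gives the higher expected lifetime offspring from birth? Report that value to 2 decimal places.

69.70

breed at age 1: R₀ = 0.44 × (34 + 0.38 × 264) = 0.44 × 134.3200 = 59.1008
delay to age 2: R₀ = 0.44 × (0.60 × 264) = 0.44 × 158.4000 = 69.6960
Higher: delay to age 2 (69.6960).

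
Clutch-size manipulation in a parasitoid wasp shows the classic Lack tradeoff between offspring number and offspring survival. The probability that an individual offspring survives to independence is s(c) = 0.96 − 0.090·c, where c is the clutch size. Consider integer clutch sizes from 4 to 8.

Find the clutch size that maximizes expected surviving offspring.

5

Expected surviving offspring = c × s(c):
  c=4: 4 × 0.600 = 2.400
  c=5: 5 × 0.510 = 2.550
  c=6: 6 × 0.420 = 2.520
  c=7: 7 × 0.330 = 2.310
  c=8: 8 × 0.240 = 1.920
Maximum at c = 5 (2.550 surviving offspring).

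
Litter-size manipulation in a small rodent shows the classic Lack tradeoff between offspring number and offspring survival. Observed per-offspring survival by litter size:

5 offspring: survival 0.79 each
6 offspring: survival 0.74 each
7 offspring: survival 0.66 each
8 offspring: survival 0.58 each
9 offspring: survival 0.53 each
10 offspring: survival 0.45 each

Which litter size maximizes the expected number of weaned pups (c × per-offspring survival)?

9

Expected weaned pups = c × s(c):
  c=5: 5 × 0.79 = 3.950
  c=6: 6 × 0.74 = 4.440
  c=7: 7 × 0.66 = 4.620
  c=8: 8 × 0.58 = 4.640
  c=9: 9 × 0.53 = 4.770
  c=10: 10 × 0.45 = 4.500
Maximum at c = 9 (4.770 weaned pups).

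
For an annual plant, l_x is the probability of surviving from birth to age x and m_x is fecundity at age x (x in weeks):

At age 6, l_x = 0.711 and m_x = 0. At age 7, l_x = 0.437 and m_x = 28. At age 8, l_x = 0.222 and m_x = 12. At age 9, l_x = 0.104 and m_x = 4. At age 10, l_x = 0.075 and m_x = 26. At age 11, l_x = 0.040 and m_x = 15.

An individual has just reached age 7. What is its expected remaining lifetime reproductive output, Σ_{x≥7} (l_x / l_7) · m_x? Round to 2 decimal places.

l_7 = 0.437. Conditional survival from age 7 to x is l_x / l_7.
  x=7: (0.437/0.437) × 28 = 28.0000
  x=8: (0.222/0.437) × 12 = 6.0961
  x=9: (0.104/0.437) × 4 = 0.9519
  x=10: (0.075/0.437) × 26 = 4.4622
  x=11: (0.040/0.437) × 15 = 1.3730
Sum = 28.0000 + 6.0961 + 0.9519 + 4.4622 + 1.3730 = 40.8833

40.88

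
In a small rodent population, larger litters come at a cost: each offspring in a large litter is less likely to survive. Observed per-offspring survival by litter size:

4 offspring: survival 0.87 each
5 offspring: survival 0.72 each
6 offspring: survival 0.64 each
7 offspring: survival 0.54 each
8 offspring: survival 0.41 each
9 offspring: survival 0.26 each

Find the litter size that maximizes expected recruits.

6

Expected recruits = c × s(c):
  c=4: 4 × 0.87 = 3.480
  c=5: 5 × 0.72 = 3.600
  c=6: 6 × 0.64 = 3.840
  c=7: 7 × 0.54 = 3.780
  c=8: 8 × 0.41 = 3.280
  c=9: 9 × 0.26 = 2.340
Maximum at c = 6 (3.840 recruits).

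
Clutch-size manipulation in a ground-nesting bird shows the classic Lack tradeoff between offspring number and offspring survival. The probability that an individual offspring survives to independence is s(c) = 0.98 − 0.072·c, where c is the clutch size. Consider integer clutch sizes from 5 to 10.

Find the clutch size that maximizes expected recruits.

7

Expected recruits = c × s(c):
  c=5: 5 × 0.620 = 3.100
  c=6: 6 × 0.548 = 3.288
  c=7: 7 × 0.476 = 3.332
  c=8: 8 × 0.404 = 3.232
  c=9: 9 × 0.332 = 2.988
  c=10: 10 × 0.260 = 2.600
Maximum at c = 7 (3.332 recruits).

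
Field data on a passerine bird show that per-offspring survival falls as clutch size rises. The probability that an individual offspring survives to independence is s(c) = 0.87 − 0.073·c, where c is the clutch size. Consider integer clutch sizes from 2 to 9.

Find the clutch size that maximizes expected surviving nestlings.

6

Expected surviving nestlings = c × s(c):
  c=2: 2 × 0.724 = 1.448
  c=3: 3 × 0.651 = 1.953
  c=4: 4 × 0.578 = 2.312
  c=5: 5 × 0.505 = 2.525
  c=6: 6 × 0.432 = 2.592
  c=7: 7 × 0.359 = 2.513
  c=8: 8 × 0.286 = 2.288
  c=9: 9 × 0.213 = 1.917
Maximum at c = 6 (2.592 surviving nestlings).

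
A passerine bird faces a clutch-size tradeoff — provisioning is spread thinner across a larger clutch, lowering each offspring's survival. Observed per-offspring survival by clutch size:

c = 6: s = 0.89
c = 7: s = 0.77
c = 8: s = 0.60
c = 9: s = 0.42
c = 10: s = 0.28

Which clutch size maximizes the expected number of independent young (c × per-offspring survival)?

7

Expected independent young = c × s(c):
  c=6: 6 × 0.89 = 5.340
  c=7: 7 × 0.77 = 5.390
  c=8: 8 × 0.60 = 4.800
  c=9: 9 × 0.42 = 3.780
  c=10: 10 × 0.28 = 2.800
Maximum at c = 7 (5.390 independent young).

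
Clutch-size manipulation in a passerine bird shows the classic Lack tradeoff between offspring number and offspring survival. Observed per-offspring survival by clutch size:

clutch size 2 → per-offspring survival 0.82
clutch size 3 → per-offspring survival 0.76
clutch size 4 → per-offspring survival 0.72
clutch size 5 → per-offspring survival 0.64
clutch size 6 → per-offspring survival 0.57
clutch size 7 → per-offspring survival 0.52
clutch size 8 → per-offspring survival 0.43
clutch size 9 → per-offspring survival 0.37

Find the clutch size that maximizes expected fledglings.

Expected fledglings = c × s(c):
  c=2: 2 × 0.82 = 1.640
  c=3: 3 × 0.76 = 2.280
  c=4: 4 × 0.72 = 2.880
  c=5: 5 × 0.64 = 3.200
  c=6: 6 × 0.57 = 3.420
  c=7: 7 × 0.52 = 3.640
  c=8: 8 × 0.43 = 3.440
  c=9: 9 × 0.37 = 3.330
Maximum at c = 7 (3.640 fledglings).

7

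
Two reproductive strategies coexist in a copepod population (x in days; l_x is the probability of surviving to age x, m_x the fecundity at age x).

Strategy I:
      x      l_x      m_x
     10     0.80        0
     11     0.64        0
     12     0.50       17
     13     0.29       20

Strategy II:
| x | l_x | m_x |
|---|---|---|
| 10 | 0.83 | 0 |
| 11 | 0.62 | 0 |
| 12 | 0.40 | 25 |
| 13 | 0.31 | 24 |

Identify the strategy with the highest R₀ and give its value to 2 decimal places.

Strategy I: R₀ = 0.80×0 + 0.64×0 + 0.50×17 + 0.29×20 = 14.3000
Strategy II: R₀ = 0.83×0 + 0.62×0 + 0.40×25 + 0.31×24 = 17.4400
Highest R₀: strategy II with 17.4400.

17.44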